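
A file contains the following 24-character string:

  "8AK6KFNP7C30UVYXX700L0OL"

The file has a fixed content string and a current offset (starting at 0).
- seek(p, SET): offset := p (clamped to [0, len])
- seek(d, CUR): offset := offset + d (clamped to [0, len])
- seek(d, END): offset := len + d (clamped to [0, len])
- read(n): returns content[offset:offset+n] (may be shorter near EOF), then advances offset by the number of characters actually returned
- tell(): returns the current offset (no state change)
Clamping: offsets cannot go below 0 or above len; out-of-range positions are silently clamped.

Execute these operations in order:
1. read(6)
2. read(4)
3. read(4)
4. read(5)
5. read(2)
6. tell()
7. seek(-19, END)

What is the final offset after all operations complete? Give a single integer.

After 1 (read(6)): returned '8AK6KF', offset=6
After 2 (read(4)): returned 'NP7C', offset=10
After 3 (read(4)): returned '30UV', offset=14
After 4 (read(5)): returned 'YXX70', offset=19
After 5 (read(2)): returned '0L', offset=21
After 6 (tell()): offset=21
After 7 (seek(-19, END)): offset=5

Answer: 5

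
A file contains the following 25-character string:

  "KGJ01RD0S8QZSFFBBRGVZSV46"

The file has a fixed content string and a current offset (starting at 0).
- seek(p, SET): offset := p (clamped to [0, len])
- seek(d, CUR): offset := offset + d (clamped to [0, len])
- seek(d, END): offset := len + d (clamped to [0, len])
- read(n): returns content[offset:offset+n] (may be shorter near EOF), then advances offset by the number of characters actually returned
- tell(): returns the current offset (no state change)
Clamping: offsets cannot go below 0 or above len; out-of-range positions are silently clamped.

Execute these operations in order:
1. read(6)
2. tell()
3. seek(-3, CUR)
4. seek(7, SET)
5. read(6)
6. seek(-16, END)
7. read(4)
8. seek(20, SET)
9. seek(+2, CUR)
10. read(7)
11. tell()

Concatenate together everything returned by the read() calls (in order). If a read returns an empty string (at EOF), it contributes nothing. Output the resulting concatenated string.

After 1 (read(6)): returned 'KGJ01R', offset=6
After 2 (tell()): offset=6
After 3 (seek(-3, CUR)): offset=3
After 4 (seek(7, SET)): offset=7
After 5 (read(6)): returned '0S8QZS', offset=13
After 6 (seek(-16, END)): offset=9
After 7 (read(4)): returned '8QZS', offset=13
After 8 (seek(20, SET)): offset=20
After 9 (seek(+2, CUR)): offset=22
After 10 (read(7)): returned 'V46', offset=25
After 11 (tell()): offset=25

Answer: KGJ01R0S8QZS8QZSV46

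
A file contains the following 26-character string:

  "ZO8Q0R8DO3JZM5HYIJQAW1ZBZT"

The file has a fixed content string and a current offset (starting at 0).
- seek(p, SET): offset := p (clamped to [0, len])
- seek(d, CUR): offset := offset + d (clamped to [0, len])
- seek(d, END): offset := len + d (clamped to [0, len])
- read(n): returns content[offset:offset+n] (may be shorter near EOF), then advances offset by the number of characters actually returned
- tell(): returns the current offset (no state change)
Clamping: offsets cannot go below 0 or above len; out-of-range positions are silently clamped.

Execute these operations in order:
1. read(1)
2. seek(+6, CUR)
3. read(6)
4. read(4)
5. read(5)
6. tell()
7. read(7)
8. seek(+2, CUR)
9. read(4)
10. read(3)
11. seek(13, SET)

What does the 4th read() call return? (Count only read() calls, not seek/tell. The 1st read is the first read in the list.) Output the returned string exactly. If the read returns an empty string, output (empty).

Answer: JQAW1

Derivation:
After 1 (read(1)): returned 'Z', offset=1
After 2 (seek(+6, CUR)): offset=7
After 3 (read(6)): returned 'DO3JZM', offset=13
After 4 (read(4)): returned '5HYI', offset=17
After 5 (read(5)): returned 'JQAW1', offset=22
After 6 (tell()): offset=22
After 7 (read(7)): returned 'ZBZT', offset=26
After 8 (seek(+2, CUR)): offset=26
After 9 (read(4)): returned '', offset=26
After 10 (read(3)): returned '', offset=26
After 11 (seek(13, SET)): offset=13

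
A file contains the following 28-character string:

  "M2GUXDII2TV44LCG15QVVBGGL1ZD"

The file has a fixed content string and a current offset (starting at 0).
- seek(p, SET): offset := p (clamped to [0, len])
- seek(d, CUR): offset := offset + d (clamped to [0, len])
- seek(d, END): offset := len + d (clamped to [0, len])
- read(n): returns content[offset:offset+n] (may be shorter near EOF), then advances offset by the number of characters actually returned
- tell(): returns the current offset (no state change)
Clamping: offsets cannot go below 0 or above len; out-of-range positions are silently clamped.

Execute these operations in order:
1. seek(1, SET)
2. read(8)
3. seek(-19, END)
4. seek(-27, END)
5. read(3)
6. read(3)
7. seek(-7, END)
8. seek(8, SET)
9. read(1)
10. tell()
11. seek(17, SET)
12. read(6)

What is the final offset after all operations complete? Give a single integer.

After 1 (seek(1, SET)): offset=1
After 2 (read(8)): returned '2GUXDII2', offset=9
After 3 (seek(-19, END)): offset=9
After 4 (seek(-27, END)): offset=1
After 5 (read(3)): returned '2GU', offset=4
After 6 (read(3)): returned 'XDI', offset=7
After 7 (seek(-7, END)): offset=21
After 8 (seek(8, SET)): offset=8
After 9 (read(1)): returned '2', offset=9
After 10 (tell()): offset=9
After 11 (seek(17, SET)): offset=17
After 12 (read(6)): returned '5QVVBG', offset=23

Answer: 23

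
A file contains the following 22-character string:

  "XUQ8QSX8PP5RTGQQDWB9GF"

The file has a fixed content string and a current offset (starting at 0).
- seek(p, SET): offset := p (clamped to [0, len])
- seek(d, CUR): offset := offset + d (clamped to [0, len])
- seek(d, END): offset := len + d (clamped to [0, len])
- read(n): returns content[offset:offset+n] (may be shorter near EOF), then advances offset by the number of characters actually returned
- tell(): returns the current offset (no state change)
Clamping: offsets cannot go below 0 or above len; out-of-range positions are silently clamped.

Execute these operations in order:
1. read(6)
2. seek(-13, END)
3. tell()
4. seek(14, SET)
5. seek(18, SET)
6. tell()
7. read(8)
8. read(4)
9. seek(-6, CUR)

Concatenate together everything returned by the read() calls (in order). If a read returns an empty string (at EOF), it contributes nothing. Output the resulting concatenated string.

After 1 (read(6)): returned 'XUQ8QS', offset=6
After 2 (seek(-13, END)): offset=9
After 3 (tell()): offset=9
After 4 (seek(14, SET)): offset=14
After 5 (seek(18, SET)): offset=18
After 6 (tell()): offset=18
After 7 (read(8)): returned 'B9GF', offset=22
After 8 (read(4)): returned '', offset=22
After 9 (seek(-6, CUR)): offset=16

Answer: XUQ8QSB9GF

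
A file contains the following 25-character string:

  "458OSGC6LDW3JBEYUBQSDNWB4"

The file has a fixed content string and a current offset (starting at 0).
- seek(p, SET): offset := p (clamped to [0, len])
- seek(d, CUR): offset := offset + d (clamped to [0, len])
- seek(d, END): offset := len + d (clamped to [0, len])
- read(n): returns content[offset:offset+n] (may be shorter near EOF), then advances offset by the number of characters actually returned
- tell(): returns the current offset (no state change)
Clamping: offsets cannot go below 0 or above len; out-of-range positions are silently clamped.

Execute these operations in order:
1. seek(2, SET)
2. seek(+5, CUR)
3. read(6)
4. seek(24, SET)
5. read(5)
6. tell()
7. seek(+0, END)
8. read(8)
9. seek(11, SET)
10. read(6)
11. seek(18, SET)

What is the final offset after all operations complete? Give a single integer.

After 1 (seek(2, SET)): offset=2
After 2 (seek(+5, CUR)): offset=7
After 3 (read(6)): returned '6LDW3J', offset=13
After 4 (seek(24, SET)): offset=24
After 5 (read(5)): returned '4', offset=25
After 6 (tell()): offset=25
After 7 (seek(+0, END)): offset=25
After 8 (read(8)): returned '', offset=25
After 9 (seek(11, SET)): offset=11
After 10 (read(6)): returned '3JBEYU', offset=17
After 11 (seek(18, SET)): offset=18

Answer: 18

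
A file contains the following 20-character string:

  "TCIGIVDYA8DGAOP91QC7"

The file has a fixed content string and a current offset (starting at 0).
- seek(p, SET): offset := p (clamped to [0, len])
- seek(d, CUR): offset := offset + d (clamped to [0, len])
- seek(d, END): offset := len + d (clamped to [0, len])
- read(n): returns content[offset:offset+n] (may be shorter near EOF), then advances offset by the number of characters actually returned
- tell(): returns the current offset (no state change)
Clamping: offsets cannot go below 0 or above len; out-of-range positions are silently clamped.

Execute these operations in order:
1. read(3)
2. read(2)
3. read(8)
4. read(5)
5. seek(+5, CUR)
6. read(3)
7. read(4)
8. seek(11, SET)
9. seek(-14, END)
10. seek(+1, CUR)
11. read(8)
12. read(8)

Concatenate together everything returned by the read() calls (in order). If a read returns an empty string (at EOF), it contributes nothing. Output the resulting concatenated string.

After 1 (read(3)): returned 'TCI', offset=3
After 2 (read(2)): returned 'GI', offset=5
After 3 (read(8)): returned 'VDYA8DGA', offset=13
After 4 (read(5)): returned 'OP91Q', offset=18
After 5 (seek(+5, CUR)): offset=20
After 6 (read(3)): returned '', offset=20
After 7 (read(4)): returned '', offset=20
After 8 (seek(11, SET)): offset=11
After 9 (seek(-14, END)): offset=6
After 10 (seek(+1, CUR)): offset=7
After 11 (read(8)): returned 'YA8DGAOP', offset=15
After 12 (read(8)): returned '91QC7', offset=20

Answer: TCIGIVDYA8DGAOP91QYA8DGAOP91QC7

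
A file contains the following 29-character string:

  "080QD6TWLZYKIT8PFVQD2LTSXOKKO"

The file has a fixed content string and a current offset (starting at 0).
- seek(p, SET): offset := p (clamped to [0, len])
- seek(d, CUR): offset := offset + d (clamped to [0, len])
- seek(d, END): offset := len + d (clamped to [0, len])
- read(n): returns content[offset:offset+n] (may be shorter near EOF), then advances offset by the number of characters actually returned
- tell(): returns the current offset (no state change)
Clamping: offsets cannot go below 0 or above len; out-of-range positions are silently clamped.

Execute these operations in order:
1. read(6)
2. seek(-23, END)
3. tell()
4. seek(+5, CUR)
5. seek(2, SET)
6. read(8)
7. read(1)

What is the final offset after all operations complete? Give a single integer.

After 1 (read(6)): returned '080QD6', offset=6
After 2 (seek(-23, END)): offset=6
After 3 (tell()): offset=6
After 4 (seek(+5, CUR)): offset=11
After 5 (seek(2, SET)): offset=2
After 6 (read(8)): returned '0QD6TWLZ', offset=10
After 7 (read(1)): returned 'Y', offset=11

Answer: 11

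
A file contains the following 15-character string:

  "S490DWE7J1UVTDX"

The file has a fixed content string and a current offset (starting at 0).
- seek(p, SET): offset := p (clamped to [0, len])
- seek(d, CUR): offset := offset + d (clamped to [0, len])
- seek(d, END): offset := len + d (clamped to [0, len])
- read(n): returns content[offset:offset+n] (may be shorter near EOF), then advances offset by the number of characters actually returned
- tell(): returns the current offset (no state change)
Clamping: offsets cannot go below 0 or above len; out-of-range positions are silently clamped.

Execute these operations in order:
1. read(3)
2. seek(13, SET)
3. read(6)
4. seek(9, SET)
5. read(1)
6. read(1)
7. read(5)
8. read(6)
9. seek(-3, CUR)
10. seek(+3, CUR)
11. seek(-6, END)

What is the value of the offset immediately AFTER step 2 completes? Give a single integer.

Answer: 13

Derivation:
After 1 (read(3)): returned 'S49', offset=3
After 2 (seek(13, SET)): offset=13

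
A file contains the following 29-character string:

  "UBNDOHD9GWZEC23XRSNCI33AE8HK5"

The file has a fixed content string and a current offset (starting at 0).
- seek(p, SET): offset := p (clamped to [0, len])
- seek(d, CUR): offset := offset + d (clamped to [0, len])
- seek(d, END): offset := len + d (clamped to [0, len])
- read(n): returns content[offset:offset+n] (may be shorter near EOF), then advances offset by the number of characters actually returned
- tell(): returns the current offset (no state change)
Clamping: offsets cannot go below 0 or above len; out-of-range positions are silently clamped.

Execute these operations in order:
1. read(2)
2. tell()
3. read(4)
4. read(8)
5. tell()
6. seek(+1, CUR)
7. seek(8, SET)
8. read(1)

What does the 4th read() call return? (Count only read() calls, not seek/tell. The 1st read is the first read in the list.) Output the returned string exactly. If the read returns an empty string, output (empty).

Answer: G

Derivation:
After 1 (read(2)): returned 'UB', offset=2
After 2 (tell()): offset=2
After 3 (read(4)): returned 'NDOH', offset=6
After 4 (read(8)): returned 'D9GWZEC2', offset=14
After 5 (tell()): offset=14
After 6 (seek(+1, CUR)): offset=15
After 7 (seek(8, SET)): offset=8
After 8 (read(1)): returned 'G', offset=9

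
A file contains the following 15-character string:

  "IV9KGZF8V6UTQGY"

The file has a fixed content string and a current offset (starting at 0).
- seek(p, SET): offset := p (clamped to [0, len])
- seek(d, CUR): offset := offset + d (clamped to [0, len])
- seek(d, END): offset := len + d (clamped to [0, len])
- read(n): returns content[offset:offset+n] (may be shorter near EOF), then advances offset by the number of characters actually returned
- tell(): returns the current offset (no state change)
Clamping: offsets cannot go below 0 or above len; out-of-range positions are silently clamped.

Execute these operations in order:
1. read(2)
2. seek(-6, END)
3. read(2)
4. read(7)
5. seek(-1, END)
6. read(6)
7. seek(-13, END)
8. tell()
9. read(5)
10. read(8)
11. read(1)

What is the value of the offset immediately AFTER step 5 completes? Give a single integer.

Answer: 14

Derivation:
After 1 (read(2)): returned 'IV', offset=2
After 2 (seek(-6, END)): offset=9
After 3 (read(2)): returned '6U', offset=11
After 4 (read(7)): returned 'TQGY', offset=15
After 5 (seek(-1, END)): offset=14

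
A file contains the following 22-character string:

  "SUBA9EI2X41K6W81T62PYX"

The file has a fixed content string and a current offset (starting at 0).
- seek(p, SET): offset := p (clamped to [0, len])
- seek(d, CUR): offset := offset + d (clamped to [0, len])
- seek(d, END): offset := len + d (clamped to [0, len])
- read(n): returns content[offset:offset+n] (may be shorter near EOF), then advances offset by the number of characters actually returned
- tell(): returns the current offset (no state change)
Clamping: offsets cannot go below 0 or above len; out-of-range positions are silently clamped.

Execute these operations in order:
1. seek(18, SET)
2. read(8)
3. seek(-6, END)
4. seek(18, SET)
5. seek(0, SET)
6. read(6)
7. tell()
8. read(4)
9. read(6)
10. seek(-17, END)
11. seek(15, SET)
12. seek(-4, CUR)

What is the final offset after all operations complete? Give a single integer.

After 1 (seek(18, SET)): offset=18
After 2 (read(8)): returned '2PYX', offset=22
After 3 (seek(-6, END)): offset=16
After 4 (seek(18, SET)): offset=18
After 5 (seek(0, SET)): offset=0
After 6 (read(6)): returned 'SUBA9E', offset=6
After 7 (tell()): offset=6
After 8 (read(4)): returned 'I2X4', offset=10
After 9 (read(6)): returned '1K6W81', offset=16
After 10 (seek(-17, END)): offset=5
After 11 (seek(15, SET)): offset=15
After 12 (seek(-4, CUR)): offset=11

Answer: 11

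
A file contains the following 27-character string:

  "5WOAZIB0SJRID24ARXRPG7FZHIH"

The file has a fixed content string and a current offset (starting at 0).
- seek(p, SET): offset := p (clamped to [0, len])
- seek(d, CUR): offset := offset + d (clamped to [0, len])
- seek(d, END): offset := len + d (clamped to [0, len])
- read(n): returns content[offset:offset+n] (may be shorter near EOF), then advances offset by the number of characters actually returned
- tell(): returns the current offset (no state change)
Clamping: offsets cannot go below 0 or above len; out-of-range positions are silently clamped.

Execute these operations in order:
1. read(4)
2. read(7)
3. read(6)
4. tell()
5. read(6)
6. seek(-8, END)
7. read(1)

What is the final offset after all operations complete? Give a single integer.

Answer: 20

Derivation:
After 1 (read(4)): returned '5WOA', offset=4
After 2 (read(7)): returned 'ZIB0SJR', offset=11
After 3 (read(6)): returned 'ID24AR', offset=17
After 4 (tell()): offset=17
After 5 (read(6)): returned 'XRPG7F', offset=23
After 6 (seek(-8, END)): offset=19
After 7 (read(1)): returned 'P', offset=20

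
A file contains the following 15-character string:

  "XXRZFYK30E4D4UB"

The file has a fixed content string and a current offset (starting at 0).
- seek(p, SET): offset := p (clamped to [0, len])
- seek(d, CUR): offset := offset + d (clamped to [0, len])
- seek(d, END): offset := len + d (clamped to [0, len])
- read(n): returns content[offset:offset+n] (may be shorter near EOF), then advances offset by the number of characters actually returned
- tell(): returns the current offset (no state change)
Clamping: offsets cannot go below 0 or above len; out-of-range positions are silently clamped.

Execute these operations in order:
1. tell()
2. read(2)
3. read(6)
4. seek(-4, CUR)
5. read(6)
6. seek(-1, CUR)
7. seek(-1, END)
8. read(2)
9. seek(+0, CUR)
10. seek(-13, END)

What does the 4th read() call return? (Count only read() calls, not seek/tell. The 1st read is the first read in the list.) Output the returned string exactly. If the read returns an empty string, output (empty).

After 1 (tell()): offset=0
After 2 (read(2)): returned 'XX', offset=2
After 3 (read(6)): returned 'RZFYK3', offset=8
After 4 (seek(-4, CUR)): offset=4
After 5 (read(6)): returned 'FYK30E', offset=10
After 6 (seek(-1, CUR)): offset=9
After 7 (seek(-1, END)): offset=14
After 8 (read(2)): returned 'B', offset=15
After 9 (seek(+0, CUR)): offset=15
After 10 (seek(-13, END)): offset=2

Answer: B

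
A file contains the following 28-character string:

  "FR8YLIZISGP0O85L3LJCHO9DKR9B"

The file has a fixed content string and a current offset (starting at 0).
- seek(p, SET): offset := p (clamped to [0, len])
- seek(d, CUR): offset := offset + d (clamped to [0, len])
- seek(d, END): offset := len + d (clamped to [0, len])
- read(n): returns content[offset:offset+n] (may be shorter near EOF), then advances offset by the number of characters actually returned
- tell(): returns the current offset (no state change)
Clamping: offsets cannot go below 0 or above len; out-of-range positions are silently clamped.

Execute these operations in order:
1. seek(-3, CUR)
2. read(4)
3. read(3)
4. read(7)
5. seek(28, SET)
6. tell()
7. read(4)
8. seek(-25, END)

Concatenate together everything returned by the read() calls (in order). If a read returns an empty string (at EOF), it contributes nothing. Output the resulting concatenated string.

After 1 (seek(-3, CUR)): offset=0
After 2 (read(4)): returned 'FR8Y', offset=4
After 3 (read(3)): returned 'LIZ', offset=7
After 4 (read(7)): returned 'ISGP0O8', offset=14
After 5 (seek(28, SET)): offset=28
After 6 (tell()): offset=28
After 7 (read(4)): returned '', offset=28
After 8 (seek(-25, END)): offset=3

Answer: FR8YLIZISGP0O8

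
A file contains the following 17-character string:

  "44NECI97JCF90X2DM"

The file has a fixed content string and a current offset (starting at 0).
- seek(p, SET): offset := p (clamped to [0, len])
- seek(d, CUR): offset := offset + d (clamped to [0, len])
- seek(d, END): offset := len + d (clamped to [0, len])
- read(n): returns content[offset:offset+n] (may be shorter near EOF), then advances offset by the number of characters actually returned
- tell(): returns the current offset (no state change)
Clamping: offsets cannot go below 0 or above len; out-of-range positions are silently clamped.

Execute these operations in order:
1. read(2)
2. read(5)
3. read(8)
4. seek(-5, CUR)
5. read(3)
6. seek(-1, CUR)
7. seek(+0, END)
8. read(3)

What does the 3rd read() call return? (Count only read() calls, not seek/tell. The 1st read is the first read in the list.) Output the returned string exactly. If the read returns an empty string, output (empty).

Answer: 7JCF90X2

Derivation:
After 1 (read(2)): returned '44', offset=2
After 2 (read(5)): returned 'NECI9', offset=7
After 3 (read(8)): returned '7JCF90X2', offset=15
After 4 (seek(-5, CUR)): offset=10
After 5 (read(3)): returned 'F90', offset=13
After 6 (seek(-1, CUR)): offset=12
After 7 (seek(+0, END)): offset=17
After 8 (read(3)): returned '', offset=17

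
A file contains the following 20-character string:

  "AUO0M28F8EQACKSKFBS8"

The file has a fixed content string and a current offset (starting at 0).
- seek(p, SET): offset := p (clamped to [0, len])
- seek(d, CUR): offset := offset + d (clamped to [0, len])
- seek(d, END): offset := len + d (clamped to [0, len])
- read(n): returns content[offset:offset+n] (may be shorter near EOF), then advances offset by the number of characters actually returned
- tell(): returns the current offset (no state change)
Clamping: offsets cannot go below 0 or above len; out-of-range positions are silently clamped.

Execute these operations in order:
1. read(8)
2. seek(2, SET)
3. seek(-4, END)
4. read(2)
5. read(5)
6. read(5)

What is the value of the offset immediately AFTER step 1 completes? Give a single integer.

Answer: 8

Derivation:
After 1 (read(8)): returned 'AUO0M28F', offset=8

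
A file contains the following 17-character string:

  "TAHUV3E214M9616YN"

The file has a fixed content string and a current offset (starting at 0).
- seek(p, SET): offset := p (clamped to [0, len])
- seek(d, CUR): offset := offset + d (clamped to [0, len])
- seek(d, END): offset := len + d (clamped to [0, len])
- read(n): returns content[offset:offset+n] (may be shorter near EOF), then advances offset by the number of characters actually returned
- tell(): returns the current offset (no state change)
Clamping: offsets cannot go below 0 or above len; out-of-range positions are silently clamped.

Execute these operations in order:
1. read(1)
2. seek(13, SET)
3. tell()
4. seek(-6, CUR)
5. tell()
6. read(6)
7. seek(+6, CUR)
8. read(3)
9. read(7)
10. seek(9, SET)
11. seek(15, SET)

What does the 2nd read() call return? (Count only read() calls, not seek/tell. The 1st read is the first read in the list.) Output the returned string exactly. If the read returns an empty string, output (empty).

After 1 (read(1)): returned 'T', offset=1
After 2 (seek(13, SET)): offset=13
After 3 (tell()): offset=13
After 4 (seek(-6, CUR)): offset=7
After 5 (tell()): offset=7
After 6 (read(6)): returned '214M96', offset=13
After 7 (seek(+6, CUR)): offset=17
After 8 (read(3)): returned '', offset=17
After 9 (read(7)): returned '', offset=17
After 10 (seek(9, SET)): offset=9
After 11 (seek(15, SET)): offset=15

Answer: 214M96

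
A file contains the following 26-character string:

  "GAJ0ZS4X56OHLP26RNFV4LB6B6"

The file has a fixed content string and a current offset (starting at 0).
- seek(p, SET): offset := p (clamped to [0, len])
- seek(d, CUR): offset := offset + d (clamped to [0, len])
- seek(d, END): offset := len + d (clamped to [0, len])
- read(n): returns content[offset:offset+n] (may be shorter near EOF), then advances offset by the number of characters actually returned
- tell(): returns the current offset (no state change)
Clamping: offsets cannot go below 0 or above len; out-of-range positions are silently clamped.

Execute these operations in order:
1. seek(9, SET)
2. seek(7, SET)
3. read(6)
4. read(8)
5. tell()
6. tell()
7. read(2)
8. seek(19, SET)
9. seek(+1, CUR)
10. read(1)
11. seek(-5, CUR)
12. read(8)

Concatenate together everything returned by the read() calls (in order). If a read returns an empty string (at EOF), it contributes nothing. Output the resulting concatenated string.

Answer: X56OHLP26RNFV4LB4RNFV4LB6

Derivation:
After 1 (seek(9, SET)): offset=9
After 2 (seek(7, SET)): offset=7
After 3 (read(6)): returned 'X56OHL', offset=13
After 4 (read(8)): returned 'P26RNFV4', offset=21
After 5 (tell()): offset=21
After 6 (tell()): offset=21
After 7 (read(2)): returned 'LB', offset=23
After 8 (seek(19, SET)): offset=19
After 9 (seek(+1, CUR)): offset=20
After 10 (read(1)): returned '4', offset=21
After 11 (seek(-5, CUR)): offset=16
After 12 (read(8)): returned 'RNFV4LB6', offset=24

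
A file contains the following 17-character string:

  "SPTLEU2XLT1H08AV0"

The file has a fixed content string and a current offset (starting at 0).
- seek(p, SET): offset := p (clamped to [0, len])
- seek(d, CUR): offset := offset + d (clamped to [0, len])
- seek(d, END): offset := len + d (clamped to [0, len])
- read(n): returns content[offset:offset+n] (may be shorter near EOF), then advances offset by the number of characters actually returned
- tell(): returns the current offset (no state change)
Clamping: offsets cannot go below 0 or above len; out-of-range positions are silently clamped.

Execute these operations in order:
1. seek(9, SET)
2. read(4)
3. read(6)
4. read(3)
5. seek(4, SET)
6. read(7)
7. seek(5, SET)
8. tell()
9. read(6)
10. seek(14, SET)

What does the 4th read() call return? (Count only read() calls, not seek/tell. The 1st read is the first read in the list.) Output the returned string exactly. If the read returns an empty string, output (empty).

After 1 (seek(9, SET)): offset=9
After 2 (read(4)): returned 'T1H0', offset=13
After 3 (read(6)): returned '8AV0', offset=17
After 4 (read(3)): returned '', offset=17
After 5 (seek(4, SET)): offset=4
After 6 (read(7)): returned 'EU2XLT1', offset=11
After 7 (seek(5, SET)): offset=5
After 8 (tell()): offset=5
After 9 (read(6)): returned 'U2XLT1', offset=11
After 10 (seek(14, SET)): offset=14

Answer: EU2XLT1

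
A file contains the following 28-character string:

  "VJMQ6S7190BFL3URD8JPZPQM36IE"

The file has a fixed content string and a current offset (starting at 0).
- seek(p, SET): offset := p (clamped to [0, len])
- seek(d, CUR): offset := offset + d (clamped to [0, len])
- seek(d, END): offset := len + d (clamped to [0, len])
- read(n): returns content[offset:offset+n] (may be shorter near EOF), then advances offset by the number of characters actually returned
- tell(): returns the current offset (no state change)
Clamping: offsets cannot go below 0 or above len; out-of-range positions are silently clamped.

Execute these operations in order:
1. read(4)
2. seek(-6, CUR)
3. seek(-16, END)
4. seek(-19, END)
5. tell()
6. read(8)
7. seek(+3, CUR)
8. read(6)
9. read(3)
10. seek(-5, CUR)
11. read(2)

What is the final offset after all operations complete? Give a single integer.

After 1 (read(4)): returned 'VJMQ', offset=4
After 2 (seek(-6, CUR)): offset=0
After 3 (seek(-16, END)): offset=12
After 4 (seek(-19, END)): offset=9
After 5 (tell()): offset=9
After 6 (read(8)): returned '0BFL3URD', offset=17
After 7 (seek(+3, CUR)): offset=20
After 8 (read(6)): returned 'ZPQM36', offset=26
After 9 (read(3)): returned 'IE', offset=28
After 10 (seek(-5, CUR)): offset=23
After 11 (read(2)): returned 'M3', offset=25

Answer: 25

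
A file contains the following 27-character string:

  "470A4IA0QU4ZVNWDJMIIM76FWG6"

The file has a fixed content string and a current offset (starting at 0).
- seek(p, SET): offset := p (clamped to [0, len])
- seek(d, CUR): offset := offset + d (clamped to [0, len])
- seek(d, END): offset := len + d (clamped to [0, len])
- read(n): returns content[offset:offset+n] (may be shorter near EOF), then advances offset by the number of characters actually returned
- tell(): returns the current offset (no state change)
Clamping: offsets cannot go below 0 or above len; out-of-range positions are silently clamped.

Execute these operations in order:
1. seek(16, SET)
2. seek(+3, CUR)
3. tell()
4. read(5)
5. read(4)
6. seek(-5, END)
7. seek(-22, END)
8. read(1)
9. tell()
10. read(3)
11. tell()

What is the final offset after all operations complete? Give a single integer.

After 1 (seek(16, SET)): offset=16
After 2 (seek(+3, CUR)): offset=19
After 3 (tell()): offset=19
After 4 (read(5)): returned 'IM76F', offset=24
After 5 (read(4)): returned 'WG6', offset=27
After 6 (seek(-5, END)): offset=22
After 7 (seek(-22, END)): offset=5
After 8 (read(1)): returned 'I', offset=6
After 9 (tell()): offset=6
After 10 (read(3)): returned 'A0Q', offset=9
After 11 (tell()): offset=9

Answer: 9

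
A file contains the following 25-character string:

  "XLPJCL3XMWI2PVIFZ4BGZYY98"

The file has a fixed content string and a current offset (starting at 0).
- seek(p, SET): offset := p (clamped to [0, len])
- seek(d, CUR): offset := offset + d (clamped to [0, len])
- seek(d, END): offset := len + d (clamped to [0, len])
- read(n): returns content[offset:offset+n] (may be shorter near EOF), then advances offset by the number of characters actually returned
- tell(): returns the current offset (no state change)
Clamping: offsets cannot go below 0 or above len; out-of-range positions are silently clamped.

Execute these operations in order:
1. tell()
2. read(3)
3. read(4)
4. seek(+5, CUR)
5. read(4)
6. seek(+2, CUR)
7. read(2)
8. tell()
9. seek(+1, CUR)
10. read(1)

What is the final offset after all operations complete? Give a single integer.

After 1 (tell()): offset=0
After 2 (read(3)): returned 'XLP', offset=3
After 3 (read(4)): returned 'JCL3', offset=7
After 4 (seek(+5, CUR)): offset=12
After 5 (read(4)): returned 'PVIF', offset=16
After 6 (seek(+2, CUR)): offset=18
After 7 (read(2)): returned 'BG', offset=20
After 8 (tell()): offset=20
After 9 (seek(+1, CUR)): offset=21
After 10 (read(1)): returned 'Y', offset=22

Answer: 22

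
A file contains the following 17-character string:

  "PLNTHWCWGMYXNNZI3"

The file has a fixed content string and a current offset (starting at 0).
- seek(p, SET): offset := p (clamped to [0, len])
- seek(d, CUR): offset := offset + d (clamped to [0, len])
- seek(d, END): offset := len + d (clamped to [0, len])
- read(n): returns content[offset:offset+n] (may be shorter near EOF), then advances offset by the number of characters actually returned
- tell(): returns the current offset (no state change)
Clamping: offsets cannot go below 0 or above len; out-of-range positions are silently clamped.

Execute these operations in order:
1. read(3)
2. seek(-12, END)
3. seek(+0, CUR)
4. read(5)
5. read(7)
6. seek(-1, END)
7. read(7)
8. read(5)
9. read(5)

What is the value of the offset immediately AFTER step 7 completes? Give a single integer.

Answer: 17

Derivation:
After 1 (read(3)): returned 'PLN', offset=3
After 2 (seek(-12, END)): offset=5
After 3 (seek(+0, CUR)): offset=5
After 4 (read(5)): returned 'WCWGM', offset=10
After 5 (read(7)): returned 'YXNNZI3', offset=17
After 6 (seek(-1, END)): offset=16
After 7 (read(7)): returned '3', offset=17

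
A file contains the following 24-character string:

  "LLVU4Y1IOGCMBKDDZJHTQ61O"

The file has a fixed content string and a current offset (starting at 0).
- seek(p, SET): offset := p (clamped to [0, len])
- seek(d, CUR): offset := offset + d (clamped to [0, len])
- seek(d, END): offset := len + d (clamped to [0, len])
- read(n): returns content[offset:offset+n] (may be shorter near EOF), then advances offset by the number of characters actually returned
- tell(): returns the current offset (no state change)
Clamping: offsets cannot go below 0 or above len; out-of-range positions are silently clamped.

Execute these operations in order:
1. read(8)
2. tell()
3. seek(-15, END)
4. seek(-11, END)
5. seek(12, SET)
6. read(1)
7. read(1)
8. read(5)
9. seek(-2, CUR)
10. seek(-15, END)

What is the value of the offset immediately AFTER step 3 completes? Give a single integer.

After 1 (read(8)): returned 'LLVU4Y1I', offset=8
After 2 (tell()): offset=8
After 3 (seek(-15, END)): offset=9

Answer: 9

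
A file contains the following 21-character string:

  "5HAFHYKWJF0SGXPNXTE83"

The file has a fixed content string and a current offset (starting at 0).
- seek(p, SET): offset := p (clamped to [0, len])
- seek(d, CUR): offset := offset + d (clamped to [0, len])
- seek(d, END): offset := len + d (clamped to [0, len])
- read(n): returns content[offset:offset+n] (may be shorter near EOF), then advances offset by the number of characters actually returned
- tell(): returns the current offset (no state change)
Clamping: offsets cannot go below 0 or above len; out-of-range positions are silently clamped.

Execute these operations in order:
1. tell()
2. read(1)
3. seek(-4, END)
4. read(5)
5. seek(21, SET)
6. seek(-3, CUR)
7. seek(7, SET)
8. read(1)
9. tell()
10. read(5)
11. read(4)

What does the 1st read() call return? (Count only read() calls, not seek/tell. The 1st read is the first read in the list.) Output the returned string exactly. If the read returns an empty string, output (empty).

Answer: 5

Derivation:
After 1 (tell()): offset=0
After 2 (read(1)): returned '5', offset=1
After 3 (seek(-4, END)): offset=17
After 4 (read(5)): returned 'TE83', offset=21
After 5 (seek(21, SET)): offset=21
After 6 (seek(-3, CUR)): offset=18
After 7 (seek(7, SET)): offset=7
After 8 (read(1)): returned 'W', offset=8
After 9 (tell()): offset=8
After 10 (read(5)): returned 'JF0SG', offset=13
After 11 (read(4)): returned 'XPNX', offset=17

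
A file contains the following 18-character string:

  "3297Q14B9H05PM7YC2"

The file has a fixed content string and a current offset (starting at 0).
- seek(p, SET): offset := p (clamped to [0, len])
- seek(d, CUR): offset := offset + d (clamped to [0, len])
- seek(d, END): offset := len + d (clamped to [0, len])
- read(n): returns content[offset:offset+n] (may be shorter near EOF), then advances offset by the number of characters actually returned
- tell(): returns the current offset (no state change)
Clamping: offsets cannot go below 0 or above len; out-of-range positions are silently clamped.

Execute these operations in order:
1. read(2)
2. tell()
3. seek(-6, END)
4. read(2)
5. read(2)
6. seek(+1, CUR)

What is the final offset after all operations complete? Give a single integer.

After 1 (read(2)): returned '32', offset=2
After 2 (tell()): offset=2
After 3 (seek(-6, END)): offset=12
After 4 (read(2)): returned 'PM', offset=14
After 5 (read(2)): returned '7Y', offset=16
After 6 (seek(+1, CUR)): offset=17

Answer: 17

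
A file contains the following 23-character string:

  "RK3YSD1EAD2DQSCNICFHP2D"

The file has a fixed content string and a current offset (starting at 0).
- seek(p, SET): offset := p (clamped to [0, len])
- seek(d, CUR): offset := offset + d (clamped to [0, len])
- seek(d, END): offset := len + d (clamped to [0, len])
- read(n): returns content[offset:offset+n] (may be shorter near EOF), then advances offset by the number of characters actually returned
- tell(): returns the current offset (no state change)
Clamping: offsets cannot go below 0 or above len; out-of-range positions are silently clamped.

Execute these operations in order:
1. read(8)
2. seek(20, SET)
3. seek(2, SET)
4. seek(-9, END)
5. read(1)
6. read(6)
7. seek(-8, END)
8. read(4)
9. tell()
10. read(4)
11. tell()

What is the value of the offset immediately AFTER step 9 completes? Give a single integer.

After 1 (read(8)): returned 'RK3YSD1E', offset=8
After 2 (seek(20, SET)): offset=20
After 3 (seek(2, SET)): offset=2
After 4 (seek(-9, END)): offset=14
After 5 (read(1)): returned 'C', offset=15
After 6 (read(6)): returned 'NICFHP', offset=21
After 7 (seek(-8, END)): offset=15
After 8 (read(4)): returned 'NICF', offset=19
After 9 (tell()): offset=19

Answer: 19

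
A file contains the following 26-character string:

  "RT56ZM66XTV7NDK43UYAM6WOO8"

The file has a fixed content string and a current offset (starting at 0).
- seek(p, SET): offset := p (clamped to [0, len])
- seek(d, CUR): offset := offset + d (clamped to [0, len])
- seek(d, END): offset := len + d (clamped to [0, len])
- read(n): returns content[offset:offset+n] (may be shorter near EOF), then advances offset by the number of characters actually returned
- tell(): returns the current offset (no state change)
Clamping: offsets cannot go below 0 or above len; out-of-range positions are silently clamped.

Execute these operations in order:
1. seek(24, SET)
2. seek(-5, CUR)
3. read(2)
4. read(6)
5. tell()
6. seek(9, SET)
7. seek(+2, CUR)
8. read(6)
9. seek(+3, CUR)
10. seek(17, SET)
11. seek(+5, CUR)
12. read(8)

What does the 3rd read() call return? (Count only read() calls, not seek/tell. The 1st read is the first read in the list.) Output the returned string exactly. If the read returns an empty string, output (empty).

Answer: 7NDK43

Derivation:
After 1 (seek(24, SET)): offset=24
After 2 (seek(-5, CUR)): offset=19
After 3 (read(2)): returned 'AM', offset=21
After 4 (read(6)): returned '6WOO8', offset=26
After 5 (tell()): offset=26
After 6 (seek(9, SET)): offset=9
After 7 (seek(+2, CUR)): offset=11
After 8 (read(6)): returned '7NDK43', offset=17
After 9 (seek(+3, CUR)): offset=20
After 10 (seek(17, SET)): offset=17
After 11 (seek(+5, CUR)): offset=22
After 12 (read(8)): returned 'WOO8', offset=26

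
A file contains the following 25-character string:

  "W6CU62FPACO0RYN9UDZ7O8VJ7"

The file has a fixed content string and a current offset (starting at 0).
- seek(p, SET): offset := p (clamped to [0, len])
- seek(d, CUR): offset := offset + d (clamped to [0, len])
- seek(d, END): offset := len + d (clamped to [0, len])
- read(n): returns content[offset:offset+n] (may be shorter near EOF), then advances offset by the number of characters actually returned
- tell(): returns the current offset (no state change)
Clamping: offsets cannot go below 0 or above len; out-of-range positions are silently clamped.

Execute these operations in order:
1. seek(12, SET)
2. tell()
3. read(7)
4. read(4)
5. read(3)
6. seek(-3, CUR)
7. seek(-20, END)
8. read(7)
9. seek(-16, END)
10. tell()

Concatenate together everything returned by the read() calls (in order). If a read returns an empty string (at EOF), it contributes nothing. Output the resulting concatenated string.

After 1 (seek(12, SET)): offset=12
After 2 (tell()): offset=12
After 3 (read(7)): returned 'RYN9UDZ', offset=19
After 4 (read(4)): returned '7O8V', offset=23
After 5 (read(3)): returned 'J7', offset=25
After 6 (seek(-3, CUR)): offset=22
After 7 (seek(-20, END)): offset=5
After 8 (read(7)): returned '2FPACO0', offset=12
After 9 (seek(-16, END)): offset=9
After 10 (tell()): offset=9

Answer: RYN9UDZ7O8VJ72FPACO0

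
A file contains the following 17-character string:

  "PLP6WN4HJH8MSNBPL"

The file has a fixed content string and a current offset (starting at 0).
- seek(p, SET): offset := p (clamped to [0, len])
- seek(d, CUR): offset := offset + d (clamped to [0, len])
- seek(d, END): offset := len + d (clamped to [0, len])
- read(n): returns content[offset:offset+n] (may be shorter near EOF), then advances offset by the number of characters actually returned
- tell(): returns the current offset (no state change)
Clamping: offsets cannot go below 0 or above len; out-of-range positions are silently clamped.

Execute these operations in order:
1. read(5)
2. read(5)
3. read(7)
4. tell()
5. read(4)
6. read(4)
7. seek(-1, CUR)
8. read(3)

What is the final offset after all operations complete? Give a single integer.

After 1 (read(5)): returned 'PLP6W', offset=5
After 2 (read(5)): returned 'N4HJH', offset=10
After 3 (read(7)): returned '8MSNBPL', offset=17
After 4 (tell()): offset=17
After 5 (read(4)): returned '', offset=17
After 6 (read(4)): returned '', offset=17
After 7 (seek(-1, CUR)): offset=16
After 8 (read(3)): returned 'L', offset=17

Answer: 17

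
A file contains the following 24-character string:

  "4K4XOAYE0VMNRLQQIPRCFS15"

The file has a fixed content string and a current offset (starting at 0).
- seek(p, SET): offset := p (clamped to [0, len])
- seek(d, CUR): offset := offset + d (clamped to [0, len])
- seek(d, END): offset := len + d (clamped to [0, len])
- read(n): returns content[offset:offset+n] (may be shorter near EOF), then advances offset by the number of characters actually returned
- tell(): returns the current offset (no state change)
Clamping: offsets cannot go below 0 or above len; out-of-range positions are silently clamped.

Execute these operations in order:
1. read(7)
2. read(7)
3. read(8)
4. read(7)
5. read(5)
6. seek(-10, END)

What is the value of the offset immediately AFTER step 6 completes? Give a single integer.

After 1 (read(7)): returned '4K4XOAY', offset=7
After 2 (read(7)): returned 'E0VMNRL', offset=14
After 3 (read(8)): returned 'QQIPRCFS', offset=22
After 4 (read(7)): returned '15', offset=24
After 5 (read(5)): returned '', offset=24
After 6 (seek(-10, END)): offset=14

Answer: 14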